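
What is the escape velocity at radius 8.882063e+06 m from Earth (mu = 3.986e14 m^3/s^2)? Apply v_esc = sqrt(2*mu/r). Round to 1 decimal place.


Step 1: 2*mu/r = 2 * 3.986e14 / 8.882063e+06 = 89753923.1595
Step 2: v_esc = sqrt(89753923.1595) = 9473.9 m/s

9473.9


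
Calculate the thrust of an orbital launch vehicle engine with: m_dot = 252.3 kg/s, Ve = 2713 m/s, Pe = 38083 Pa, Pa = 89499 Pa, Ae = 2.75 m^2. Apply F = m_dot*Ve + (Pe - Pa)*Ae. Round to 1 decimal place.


Step 1: Momentum thrust = m_dot * Ve = 252.3 * 2713 = 684489.9 N
Step 2: Pressure thrust = (Pe - Pa) * Ae = (38083 - 89499) * 2.75 = -141394.00 N
Step 3: Total thrust F = 684489.9 + -141394.00 = 543095.9 N

543095.9


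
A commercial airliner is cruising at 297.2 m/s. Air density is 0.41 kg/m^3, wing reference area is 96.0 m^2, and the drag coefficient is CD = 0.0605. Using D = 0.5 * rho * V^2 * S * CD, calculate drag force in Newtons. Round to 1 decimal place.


Step 1: Dynamic pressure q = 0.5 * 0.41 * 297.2^2 = 18107.2072 Pa
Step 2: Drag D = q * S * CD = 18107.2072 * 96.0 * 0.0605
Step 3: D = 105166.7 N

105166.7


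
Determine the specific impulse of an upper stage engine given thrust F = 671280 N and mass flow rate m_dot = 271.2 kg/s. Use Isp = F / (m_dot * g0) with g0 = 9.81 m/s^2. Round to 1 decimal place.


Step 1: m_dot * g0 = 271.2 * 9.81 = 2660.47
Step 2: Isp = 671280 / 2660.47 = 252.3 s

252.3


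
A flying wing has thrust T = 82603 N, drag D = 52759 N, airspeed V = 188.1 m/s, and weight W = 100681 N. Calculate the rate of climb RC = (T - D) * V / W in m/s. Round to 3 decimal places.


Step 1: Excess thrust = T - D = 82603 - 52759 = 29844 N
Step 2: Excess power = 29844 * 188.1 = 5613656.4 W
Step 3: RC = 5613656.4 / 100681 = 55.757 m/s

55.757


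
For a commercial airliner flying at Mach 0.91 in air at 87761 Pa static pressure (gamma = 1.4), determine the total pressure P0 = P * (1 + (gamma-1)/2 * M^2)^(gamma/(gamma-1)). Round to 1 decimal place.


Step 1: (gamma-1)/2 * M^2 = 0.2 * 0.8281 = 0.16562
Step 2: 1 + 0.16562 = 1.16562
Step 3: Exponent gamma/(gamma-1) = 3.5
Step 4: P0 = 87761 * 1.16562^3.5 = 150055.2 Pa

150055.2


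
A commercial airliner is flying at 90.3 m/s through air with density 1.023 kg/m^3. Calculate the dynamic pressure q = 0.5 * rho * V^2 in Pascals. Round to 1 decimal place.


Step 1: V^2 = 90.3^2 = 8154.09
Step 2: q = 0.5 * 1.023 * 8154.09
Step 3: q = 4170.8 Pa

4170.8


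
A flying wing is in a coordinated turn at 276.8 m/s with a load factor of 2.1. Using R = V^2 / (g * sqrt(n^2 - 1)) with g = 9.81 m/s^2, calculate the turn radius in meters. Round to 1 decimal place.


Step 1: V^2 = 276.8^2 = 76618.24
Step 2: n^2 - 1 = 2.1^2 - 1 = 3.41
Step 3: sqrt(3.41) = 1.846619
Step 4: R = 76618.24 / (9.81 * 1.846619) = 4229.5 m

4229.5


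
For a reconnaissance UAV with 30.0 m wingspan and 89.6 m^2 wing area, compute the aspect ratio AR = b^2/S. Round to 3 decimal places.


Step 1: b^2 = 30.0^2 = 900.0
Step 2: AR = 900.0 / 89.6 = 10.045

10.045


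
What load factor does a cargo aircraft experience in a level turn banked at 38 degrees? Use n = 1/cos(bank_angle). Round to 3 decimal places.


Step 1: Convert 38 degrees to radians = 0.663225
Step 2: cos(38 deg) = 0.788011
Step 3: n = 1 / 0.788011 = 1.269

1.269


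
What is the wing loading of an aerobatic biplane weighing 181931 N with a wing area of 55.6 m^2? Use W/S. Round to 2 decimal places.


Step 1: Wing loading = W / S = 181931 / 55.6
Step 2: Wing loading = 3272.14 N/m^2

3272.14


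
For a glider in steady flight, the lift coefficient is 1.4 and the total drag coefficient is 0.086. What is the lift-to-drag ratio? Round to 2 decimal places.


Step 1: L/D = CL / CD = 1.4 / 0.086
Step 2: L/D = 16.28

16.28


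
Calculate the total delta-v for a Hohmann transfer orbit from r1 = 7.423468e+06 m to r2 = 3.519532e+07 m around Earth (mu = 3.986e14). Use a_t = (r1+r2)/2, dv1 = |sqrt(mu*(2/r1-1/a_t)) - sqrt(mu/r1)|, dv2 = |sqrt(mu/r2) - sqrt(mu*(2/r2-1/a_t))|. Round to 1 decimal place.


Step 1: Transfer semi-major axis a_t = (7.423468e+06 + 3.519532e+07) / 2 = 2.130939e+07 m
Step 2: v1 (circular at r1) = sqrt(mu/r1) = 7327.66 m/s
Step 3: v_t1 = sqrt(mu*(2/r1 - 1/a_t)) = 9417.21 m/s
Step 4: dv1 = |9417.21 - 7327.66| = 2089.55 m/s
Step 5: v2 (circular at r2) = 3365.32 m/s, v_t2 = 1986.3 m/s
Step 6: dv2 = |3365.32 - 1986.3| = 1379.02 m/s
Step 7: Total delta-v = 2089.55 + 1379.02 = 3468.6 m/s

3468.6


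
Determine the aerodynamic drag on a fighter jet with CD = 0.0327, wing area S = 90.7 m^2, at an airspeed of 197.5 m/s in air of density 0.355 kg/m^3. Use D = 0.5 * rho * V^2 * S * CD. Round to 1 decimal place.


Step 1: Dynamic pressure q = 0.5 * 0.355 * 197.5^2 = 6923.6094 Pa
Step 2: Drag D = q * S * CD = 6923.6094 * 90.7 * 0.0327
Step 3: D = 20534.7 N

20534.7


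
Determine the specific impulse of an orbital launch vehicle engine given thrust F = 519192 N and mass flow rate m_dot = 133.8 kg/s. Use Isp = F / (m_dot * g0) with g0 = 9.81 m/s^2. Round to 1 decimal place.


Step 1: m_dot * g0 = 133.8 * 9.81 = 1312.58
Step 2: Isp = 519192 / 1312.58 = 395.6 s

395.6


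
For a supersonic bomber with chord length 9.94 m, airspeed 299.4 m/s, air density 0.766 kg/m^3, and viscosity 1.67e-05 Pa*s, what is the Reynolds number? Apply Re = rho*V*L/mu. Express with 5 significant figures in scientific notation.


Step 1: Numerator = rho * V * L = 0.766 * 299.4 * 9.94 = 2279.643576
Step 2: Re = 2279.643576 / 1.67e-05
Step 3: Re = 1.3651e+08

1.3651e+08


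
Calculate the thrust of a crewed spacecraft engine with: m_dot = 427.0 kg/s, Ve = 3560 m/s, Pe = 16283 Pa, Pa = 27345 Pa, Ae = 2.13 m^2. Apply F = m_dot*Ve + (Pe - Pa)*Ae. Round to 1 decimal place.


Step 1: Momentum thrust = m_dot * Ve = 427.0 * 3560 = 1520120.0 N
Step 2: Pressure thrust = (Pe - Pa) * Ae = (16283 - 27345) * 2.13 = -23562.06 N
Step 3: Total thrust F = 1520120.0 + -23562.06 = 1496557.9 N

1496557.9


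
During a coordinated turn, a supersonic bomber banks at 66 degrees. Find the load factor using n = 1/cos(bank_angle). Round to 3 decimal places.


Step 1: Convert 66 degrees to radians = 1.151917
Step 2: cos(66 deg) = 0.406737
Step 3: n = 1 / 0.406737 = 2.459

2.459


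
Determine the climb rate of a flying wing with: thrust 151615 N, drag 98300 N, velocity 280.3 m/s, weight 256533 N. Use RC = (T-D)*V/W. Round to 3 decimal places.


Step 1: Excess thrust = T - D = 151615 - 98300 = 53315 N
Step 2: Excess power = 53315 * 280.3 = 14944194.5 W
Step 3: RC = 14944194.5 / 256533 = 58.254 m/s

58.254


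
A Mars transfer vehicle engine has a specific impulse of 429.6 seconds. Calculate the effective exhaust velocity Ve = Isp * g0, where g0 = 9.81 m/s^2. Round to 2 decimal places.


Step 1: Ve = Isp * g0 = 429.6 * 9.81
Step 2: Ve = 4214.38 m/s

4214.38


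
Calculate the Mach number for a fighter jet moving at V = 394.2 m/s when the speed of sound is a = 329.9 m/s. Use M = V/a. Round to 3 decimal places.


Step 1: M = V / a = 394.2 / 329.9
Step 2: M = 1.195

1.195


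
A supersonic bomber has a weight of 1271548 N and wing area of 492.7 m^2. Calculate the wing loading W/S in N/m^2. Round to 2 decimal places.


Step 1: Wing loading = W / S = 1271548 / 492.7
Step 2: Wing loading = 2580.78 N/m^2

2580.78


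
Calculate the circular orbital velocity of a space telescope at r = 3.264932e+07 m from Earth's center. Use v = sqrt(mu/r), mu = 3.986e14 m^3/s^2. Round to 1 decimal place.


Step 1: mu / r = 3.986e14 / 3.264932e+07 = 12208523.7916
Step 2: v = sqrt(12208523.7916) = 3494.1 m/s

3494.1


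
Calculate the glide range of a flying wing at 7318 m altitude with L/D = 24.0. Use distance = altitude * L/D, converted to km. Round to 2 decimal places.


Step 1: Glide distance = altitude * L/D = 7318 * 24.0 = 175632.0 m
Step 2: Convert to km: 175632.0 / 1000 = 175.63 km

175.63


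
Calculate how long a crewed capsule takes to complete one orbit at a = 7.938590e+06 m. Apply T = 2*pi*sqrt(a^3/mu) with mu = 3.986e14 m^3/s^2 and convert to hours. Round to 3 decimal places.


Step 1: a^3 / mu = 5.002996e+20 / 3.986e14 = 1.255142e+06
Step 2: sqrt(1.255142e+06) = 1120.3312 s
Step 3: T = 2*pi * 1120.3312 = 7039.25 s
Step 4: T in hours = 7039.25 / 3600 = 1.955 hours

1.955


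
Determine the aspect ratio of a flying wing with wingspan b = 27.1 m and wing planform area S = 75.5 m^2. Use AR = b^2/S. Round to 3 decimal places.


Step 1: b^2 = 27.1^2 = 734.41
Step 2: AR = 734.41 / 75.5 = 9.727

9.727


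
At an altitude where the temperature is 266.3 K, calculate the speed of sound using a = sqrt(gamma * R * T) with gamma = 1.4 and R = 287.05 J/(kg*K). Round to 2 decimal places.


Step 1: gamma * R * T = 1.4 * 287.05 * 266.3 = 107017.981
Step 2: a = sqrt(107017.981) = 327.14 m/s

327.14


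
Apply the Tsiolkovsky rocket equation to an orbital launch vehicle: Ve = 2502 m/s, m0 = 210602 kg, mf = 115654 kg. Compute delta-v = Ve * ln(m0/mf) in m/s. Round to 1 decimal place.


Step 1: Mass ratio m0/mf = 210602 / 115654 = 1.820966
Step 2: ln(1.820966) = 0.599367
Step 3: delta-v = 2502 * 0.599367 = 1499.6 m/s

1499.6


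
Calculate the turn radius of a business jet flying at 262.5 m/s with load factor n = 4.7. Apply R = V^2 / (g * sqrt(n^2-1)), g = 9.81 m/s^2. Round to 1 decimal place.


Step 1: V^2 = 262.5^2 = 68906.25
Step 2: n^2 - 1 = 4.7^2 - 1 = 21.09
Step 3: sqrt(21.09) = 4.592385
Step 4: R = 68906.25 / (9.81 * 4.592385) = 1529.5 m

1529.5


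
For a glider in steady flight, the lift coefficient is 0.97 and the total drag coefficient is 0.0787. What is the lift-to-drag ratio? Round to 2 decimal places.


Step 1: L/D = CL / CD = 0.97 / 0.0787
Step 2: L/D = 12.33

12.33


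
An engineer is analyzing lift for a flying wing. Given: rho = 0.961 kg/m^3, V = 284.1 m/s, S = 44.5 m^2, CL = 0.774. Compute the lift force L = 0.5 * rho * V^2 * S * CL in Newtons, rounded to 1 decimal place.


Step 1: Calculate dynamic pressure q = 0.5 * 0.961 * 284.1^2 = 0.5 * 0.961 * 80712.81 = 38782.5052 Pa
Step 2: Multiply by wing area and lift coefficient: L = 38782.5052 * 44.5 * 0.774
Step 3: L = 1725821.4816 * 0.774 = 1335785.8 N

1335785.8


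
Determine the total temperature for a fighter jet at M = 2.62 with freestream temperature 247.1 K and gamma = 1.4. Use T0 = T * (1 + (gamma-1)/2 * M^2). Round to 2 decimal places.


Step 1: (gamma-1)/2 = 0.2
Step 2: M^2 = 6.8644
Step 3: 1 + 0.2 * 6.8644 = 2.37288
Step 4: T0 = 247.1 * 2.37288 = 586.34 K

586.34


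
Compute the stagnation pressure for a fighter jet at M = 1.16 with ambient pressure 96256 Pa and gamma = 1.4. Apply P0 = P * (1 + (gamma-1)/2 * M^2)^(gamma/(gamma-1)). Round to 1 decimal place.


Step 1: (gamma-1)/2 * M^2 = 0.2 * 1.3456 = 0.26912
Step 2: 1 + 0.26912 = 1.26912
Step 3: Exponent gamma/(gamma-1) = 3.5
Step 4: P0 = 96256 * 1.26912^3.5 = 221659.9 Pa

221659.9


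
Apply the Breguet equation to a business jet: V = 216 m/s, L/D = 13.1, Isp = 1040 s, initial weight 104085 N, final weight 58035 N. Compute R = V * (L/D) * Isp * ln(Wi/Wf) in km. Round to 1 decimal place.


Step 1: Coefficient = V * (L/D) * Isp = 216 * 13.1 * 1040 = 2942784.0 m
Step 2: Wi/Wf = 104085 / 58035 = 1.793487
Step 3: ln(1.793487) = 0.584162
Step 4: R = 2942784.0 * 0.584162 = 1719061.4 m = 1719.1 km

1719.1


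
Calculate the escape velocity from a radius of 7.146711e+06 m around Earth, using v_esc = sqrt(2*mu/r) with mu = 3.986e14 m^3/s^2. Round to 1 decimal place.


Step 1: 2*mu/r = 2 * 3.986e14 / 7.146711e+06 = 111547815.4916
Step 2: v_esc = sqrt(111547815.4916) = 10561.6 m/s

10561.6


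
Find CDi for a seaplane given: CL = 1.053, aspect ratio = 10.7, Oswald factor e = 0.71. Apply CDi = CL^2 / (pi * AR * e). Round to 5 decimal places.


Step 1: CL^2 = 1.053^2 = 1.108809
Step 2: pi * AR * e = 3.14159 * 10.7 * 0.71 = 23.866679
Step 3: CDi = 1.108809 / 23.866679 = 0.04646

0.04646


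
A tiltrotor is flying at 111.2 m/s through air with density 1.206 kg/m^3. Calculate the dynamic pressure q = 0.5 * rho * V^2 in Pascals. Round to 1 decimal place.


Step 1: V^2 = 111.2^2 = 12365.44
Step 2: q = 0.5 * 1.206 * 12365.44
Step 3: q = 7456.4 Pa

7456.4


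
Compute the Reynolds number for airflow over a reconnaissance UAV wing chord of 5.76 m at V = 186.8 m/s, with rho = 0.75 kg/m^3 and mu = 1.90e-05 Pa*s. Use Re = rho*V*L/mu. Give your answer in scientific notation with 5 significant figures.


Step 1: Numerator = rho * V * L = 0.75 * 186.8 * 5.76 = 806.976
Step 2: Re = 806.976 / 1.90e-05
Step 3: Re = 4.2472e+07

4.2472e+07


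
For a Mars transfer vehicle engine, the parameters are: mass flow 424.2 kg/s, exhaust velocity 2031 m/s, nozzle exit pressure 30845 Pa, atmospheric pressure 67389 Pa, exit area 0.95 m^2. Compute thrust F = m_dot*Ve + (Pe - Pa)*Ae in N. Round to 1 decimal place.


Step 1: Momentum thrust = m_dot * Ve = 424.2 * 2031 = 861550.2 N
Step 2: Pressure thrust = (Pe - Pa) * Ae = (30845 - 67389) * 0.95 = -34716.80 N
Step 3: Total thrust F = 861550.2 + -34716.80 = 826833.4 N

826833.4


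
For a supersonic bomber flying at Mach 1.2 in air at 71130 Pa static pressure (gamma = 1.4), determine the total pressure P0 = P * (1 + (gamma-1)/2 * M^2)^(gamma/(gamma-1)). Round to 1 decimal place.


Step 1: (gamma-1)/2 * M^2 = 0.2 * 1.44 = 0.288
Step 2: 1 + 0.288 = 1.288
Step 3: Exponent gamma/(gamma-1) = 3.5
Step 4: P0 = 71130 * 1.288^3.5 = 172487.8 Pa

172487.8


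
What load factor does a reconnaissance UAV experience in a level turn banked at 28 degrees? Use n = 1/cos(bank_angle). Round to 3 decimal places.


Step 1: Convert 28 degrees to radians = 0.488692
Step 2: cos(28 deg) = 0.882948
Step 3: n = 1 / 0.882948 = 1.133

1.133


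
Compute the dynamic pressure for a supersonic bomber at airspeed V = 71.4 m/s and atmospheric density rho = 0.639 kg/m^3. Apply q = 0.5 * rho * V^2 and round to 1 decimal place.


Step 1: V^2 = 71.4^2 = 5097.96
Step 2: q = 0.5 * 0.639 * 5097.96
Step 3: q = 1628.8 Pa

1628.8


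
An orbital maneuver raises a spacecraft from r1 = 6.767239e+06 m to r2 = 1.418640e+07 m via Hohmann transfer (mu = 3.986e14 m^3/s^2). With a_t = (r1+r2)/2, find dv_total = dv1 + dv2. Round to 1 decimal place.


Step 1: Transfer semi-major axis a_t = (6.767239e+06 + 1.418640e+07) / 2 = 1.047682e+07 m
Step 2: v1 (circular at r1) = sqrt(mu/r1) = 7674.73 m/s
Step 3: v_t1 = sqrt(mu*(2/r1 - 1/a_t)) = 8930.67 m/s
Step 4: dv1 = |8930.67 - 7674.73| = 1255.95 m/s
Step 5: v2 (circular at r2) = 5300.69 m/s, v_t2 = 4260.14 m/s
Step 6: dv2 = |5300.69 - 4260.14| = 1040.55 m/s
Step 7: Total delta-v = 1255.95 + 1040.55 = 2296.5 m/s

2296.5


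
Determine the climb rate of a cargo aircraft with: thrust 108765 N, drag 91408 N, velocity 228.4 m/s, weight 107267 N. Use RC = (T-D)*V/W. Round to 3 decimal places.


Step 1: Excess thrust = T - D = 108765 - 91408 = 17357 N
Step 2: Excess power = 17357 * 228.4 = 3964338.8 W
Step 3: RC = 3964338.8 / 107267 = 36.958 m/s

36.958


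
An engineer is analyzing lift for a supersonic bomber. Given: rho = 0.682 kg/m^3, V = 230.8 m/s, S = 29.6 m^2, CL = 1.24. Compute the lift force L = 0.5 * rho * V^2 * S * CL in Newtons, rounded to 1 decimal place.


Step 1: Calculate dynamic pressure q = 0.5 * 0.682 * 230.8^2 = 0.5 * 0.682 * 53268.64 = 18164.6062 Pa
Step 2: Multiply by wing area and lift coefficient: L = 18164.6062 * 29.6 * 1.24
Step 3: L = 537672.3447 * 1.24 = 666713.7 N

666713.7


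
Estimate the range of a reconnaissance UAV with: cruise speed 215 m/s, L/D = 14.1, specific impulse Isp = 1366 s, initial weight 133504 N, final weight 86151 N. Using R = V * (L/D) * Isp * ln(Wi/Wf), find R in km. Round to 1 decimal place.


Step 1: Coefficient = V * (L/D) * Isp = 215 * 14.1 * 1366 = 4141029.0 m
Step 2: Wi/Wf = 133504 / 86151 = 1.549651
Step 3: ln(1.549651) = 0.43803
Step 4: R = 4141029.0 * 0.43803 = 1813894.4 m = 1813.9 km

1813.9


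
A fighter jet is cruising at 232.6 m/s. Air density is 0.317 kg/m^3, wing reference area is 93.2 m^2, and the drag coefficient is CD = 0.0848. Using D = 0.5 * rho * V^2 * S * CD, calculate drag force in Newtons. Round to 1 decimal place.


Step 1: Dynamic pressure q = 0.5 * 0.317 * 232.6^2 = 8575.2875 Pa
Step 2: Drag D = q * S * CD = 8575.2875 * 93.2 * 0.0848
Step 3: D = 67773.6 N

67773.6


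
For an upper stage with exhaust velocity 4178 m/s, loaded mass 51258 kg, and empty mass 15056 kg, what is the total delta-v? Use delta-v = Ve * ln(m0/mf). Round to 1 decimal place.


Step 1: Mass ratio m0/mf = 51258 / 15056 = 3.40449
Step 2: ln(3.40449) = 1.225095
Step 3: delta-v = 4178 * 1.225095 = 5118.4 m/s

5118.4


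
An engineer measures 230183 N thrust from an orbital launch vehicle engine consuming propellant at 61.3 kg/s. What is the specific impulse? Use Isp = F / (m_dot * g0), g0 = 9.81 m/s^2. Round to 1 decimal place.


Step 1: m_dot * g0 = 61.3 * 9.81 = 601.35
Step 2: Isp = 230183 / 601.35 = 382.8 s

382.8


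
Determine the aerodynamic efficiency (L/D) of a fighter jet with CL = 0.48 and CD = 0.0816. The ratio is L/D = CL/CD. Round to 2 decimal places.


Step 1: L/D = CL / CD = 0.48 / 0.0816
Step 2: L/D = 5.88

5.88


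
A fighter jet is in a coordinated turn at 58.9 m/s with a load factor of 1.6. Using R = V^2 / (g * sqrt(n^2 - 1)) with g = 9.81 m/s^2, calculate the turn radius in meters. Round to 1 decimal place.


Step 1: V^2 = 58.9^2 = 3469.21
Step 2: n^2 - 1 = 1.6^2 - 1 = 1.56
Step 3: sqrt(1.56) = 1.249
Step 4: R = 3469.21 / (9.81 * 1.249) = 283.1 m

283.1


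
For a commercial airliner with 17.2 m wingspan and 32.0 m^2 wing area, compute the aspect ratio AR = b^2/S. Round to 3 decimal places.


Step 1: b^2 = 17.2^2 = 295.84
Step 2: AR = 295.84 / 32.0 = 9.245

9.245


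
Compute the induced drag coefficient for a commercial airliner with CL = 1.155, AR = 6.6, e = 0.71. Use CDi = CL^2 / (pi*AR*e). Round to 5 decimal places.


Step 1: CL^2 = 1.155^2 = 1.334025
Step 2: pi * AR * e = 3.14159 * 6.6 * 0.71 = 14.721503
Step 3: CDi = 1.334025 / 14.721503 = 0.09062

0.09062


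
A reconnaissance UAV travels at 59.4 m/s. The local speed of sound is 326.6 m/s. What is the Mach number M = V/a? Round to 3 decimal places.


Step 1: M = V / a = 59.4 / 326.6
Step 2: M = 0.182

0.182


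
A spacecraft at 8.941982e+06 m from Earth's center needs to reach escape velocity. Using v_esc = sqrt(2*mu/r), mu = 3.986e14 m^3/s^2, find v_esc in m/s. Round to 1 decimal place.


Step 1: 2*mu/r = 2 * 3.986e14 / 8.941982e+06 = 89152494.3799
Step 2: v_esc = sqrt(89152494.3799) = 9442.1 m/s

9442.1


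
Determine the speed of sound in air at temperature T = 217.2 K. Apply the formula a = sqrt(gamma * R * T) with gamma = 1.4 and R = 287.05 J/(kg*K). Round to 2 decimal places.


Step 1: gamma * R * T = 1.4 * 287.05 * 217.2 = 87286.164
Step 2: a = sqrt(87286.164) = 295.44 m/s

295.44


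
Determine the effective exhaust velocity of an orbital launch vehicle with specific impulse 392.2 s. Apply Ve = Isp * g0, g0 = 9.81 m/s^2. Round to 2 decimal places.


Step 1: Ve = Isp * g0 = 392.2 * 9.81
Step 2: Ve = 3847.48 m/s

3847.48


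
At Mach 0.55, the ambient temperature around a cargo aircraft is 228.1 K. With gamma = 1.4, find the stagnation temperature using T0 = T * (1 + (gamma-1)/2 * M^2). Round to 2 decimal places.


Step 1: (gamma-1)/2 = 0.2
Step 2: M^2 = 0.3025
Step 3: 1 + 0.2 * 0.3025 = 1.0605
Step 4: T0 = 228.1 * 1.0605 = 241.90 K

241.90


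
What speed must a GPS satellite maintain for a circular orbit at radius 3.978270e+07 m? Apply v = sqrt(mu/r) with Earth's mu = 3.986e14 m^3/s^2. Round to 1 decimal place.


Step 1: mu / r = 3.986e14 / 3.978270e+07 = 10019430.5565
Step 2: v = sqrt(10019430.5565) = 3165.3 m/s

3165.3


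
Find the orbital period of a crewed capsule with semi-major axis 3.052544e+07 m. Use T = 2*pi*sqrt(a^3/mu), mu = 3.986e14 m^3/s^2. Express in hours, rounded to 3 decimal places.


Step 1: a^3 / mu = 2.844368e+22 / 3.986e14 = 7.135896e+07
Step 2: sqrt(7.135896e+07) = 8447.4232 s
Step 3: T = 2*pi * 8447.4232 = 53076.73 s
Step 4: T in hours = 53076.73 / 3600 = 14.744 hours

14.744


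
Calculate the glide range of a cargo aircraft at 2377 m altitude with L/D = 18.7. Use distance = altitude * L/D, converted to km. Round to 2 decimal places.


Step 1: Glide distance = altitude * L/D = 2377 * 18.7 = 44449.9 m
Step 2: Convert to km: 44449.9 / 1000 = 44.45 km

44.45


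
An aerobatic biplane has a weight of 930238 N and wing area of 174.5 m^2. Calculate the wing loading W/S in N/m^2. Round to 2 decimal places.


Step 1: Wing loading = W / S = 930238 / 174.5
Step 2: Wing loading = 5330.88 N/m^2

5330.88


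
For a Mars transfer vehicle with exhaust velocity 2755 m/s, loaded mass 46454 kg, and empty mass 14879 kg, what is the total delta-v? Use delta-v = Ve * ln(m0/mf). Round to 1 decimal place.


Step 1: Mass ratio m0/mf = 46454 / 14879 = 3.122118
Step 2: ln(3.122118) = 1.138512
Step 3: delta-v = 2755 * 1.138512 = 3136.6 m/s

3136.6


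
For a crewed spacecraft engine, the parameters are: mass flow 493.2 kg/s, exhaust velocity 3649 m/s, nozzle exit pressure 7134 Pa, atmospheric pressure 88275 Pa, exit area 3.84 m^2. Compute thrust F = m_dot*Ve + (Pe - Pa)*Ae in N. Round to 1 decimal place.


Step 1: Momentum thrust = m_dot * Ve = 493.2 * 3649 = 1799686.8 N
Step 2: Pressure thrust = (Pe - Pa) * Ae = (7134 - 88275) * 3.84 = -311581.44 N
Step 3: Total thrust F = 1799686.8 + -311581.44 = 1488105.4 N

1488105.4


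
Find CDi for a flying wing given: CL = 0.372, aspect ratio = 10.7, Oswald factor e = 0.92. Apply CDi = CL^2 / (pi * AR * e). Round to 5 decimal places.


Step 1: CL^2 = 0.372^2 = 0.138384
Step 2: pi * AR * e = 3.14159 * 10.7 * 0.92 = 30.925838
Step 3: CDi = 0.138384 / 30.925838 = 0.00447

0.00447


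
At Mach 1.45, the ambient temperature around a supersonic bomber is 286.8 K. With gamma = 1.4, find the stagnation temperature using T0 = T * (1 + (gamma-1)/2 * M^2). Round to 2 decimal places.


Step 1: (gamma-1)/2 = 0.2
Step 2: M^2 = 2.1025
Step 3: 1 + 0.2 * 2.1025 = 1.4205
Step 4: T0 = 286.8 * 1.4205 = 407.40 K

407.40


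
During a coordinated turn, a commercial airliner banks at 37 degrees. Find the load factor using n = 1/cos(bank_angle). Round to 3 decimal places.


Step 1: Convert 37 degrees to radians = 0.645772
Step 2: cos(37 deg) = 0.798636
Step 3: n = 1 / 0.798636 = 1.252

1.252


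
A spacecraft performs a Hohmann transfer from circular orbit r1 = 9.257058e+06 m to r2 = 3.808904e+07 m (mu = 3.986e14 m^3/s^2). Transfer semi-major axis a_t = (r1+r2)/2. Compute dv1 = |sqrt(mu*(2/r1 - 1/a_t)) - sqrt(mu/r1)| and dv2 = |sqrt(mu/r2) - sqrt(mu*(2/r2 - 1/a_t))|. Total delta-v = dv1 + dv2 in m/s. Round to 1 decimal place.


Step 1: Transfer semi-major axis a_t = (9.257058e+06 + 3.808904e+07) / 2 = 2.367305e+07 m
Step 2: v1 (circular at r1) = sqrt(mu/r1) = 6561.94 m/s
Step 3: v_t1 = sqrt(mu*(2/r1 - 1/a_t)) = 8323.48 m/s
Step 4: dv1 = |8323.48 - 6561.94| = 1761.54 m/s
Step 5: v2 (circular at r2) = 3234.96 m/s, v_t2 = 2022.92 m/s
Step 6: dv2 = |3234.96 - 2022.92| = 1212.04 m/s
Step 7: Total delta-v = 1761.54 + 1212.04 = 2973.6 m/s

2973.6


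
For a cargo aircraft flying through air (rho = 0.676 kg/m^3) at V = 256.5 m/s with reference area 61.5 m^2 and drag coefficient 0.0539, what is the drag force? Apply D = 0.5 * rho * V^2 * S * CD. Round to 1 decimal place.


Step 1: Dynamic pressure q = 0.5 * 0.676 * 256.5^2 = 22237.7805 Pa
Step 2: Drag D = q * S * CD = 22237.7805 * 61.5 * 0.0539
Step 3: D = 73714.9 N

73714.9


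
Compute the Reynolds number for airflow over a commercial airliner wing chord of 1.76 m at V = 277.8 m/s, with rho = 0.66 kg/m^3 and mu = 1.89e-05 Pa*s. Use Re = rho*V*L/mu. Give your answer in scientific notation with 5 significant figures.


Step 1: Numerator = rho * V * L = 0.66 * 277.8 * 1.76 = 322.69248
Step 2: Re = 322.69248 / 1.89e-05
Step 3: Re = 1.7074e+07

1.7074e+07


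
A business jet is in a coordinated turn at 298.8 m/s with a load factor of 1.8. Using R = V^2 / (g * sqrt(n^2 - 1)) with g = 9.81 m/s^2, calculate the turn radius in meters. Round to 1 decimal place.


Step 1: V^2 = 298.8^2 = 89281.44
Step 2: n^2 - 1 = 1.8^2 - 1 = 2.24
Step 3: sqrt(2.24) = 1.496663
Step 4: R = 89281.44 / (9.81 * 1.496663) = 6080.9 m

6080.9


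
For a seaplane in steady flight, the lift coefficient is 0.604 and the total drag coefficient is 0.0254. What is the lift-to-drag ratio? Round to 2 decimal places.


Step 1: L/D = CL / CD = 0.604 / 0.0254
Step 2: L/D = 23.78

23.78


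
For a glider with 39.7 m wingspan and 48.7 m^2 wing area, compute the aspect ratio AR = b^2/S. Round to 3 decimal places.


Step 1: b^2 = 39.7^2 = 1576.09
Step 2: AR = 1576.09 / 48.7 = 32.363

32.363


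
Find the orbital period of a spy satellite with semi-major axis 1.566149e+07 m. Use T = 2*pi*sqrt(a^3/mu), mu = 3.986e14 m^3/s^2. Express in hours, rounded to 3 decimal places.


Step 1: a^3 / mu = 3.841486e+21 / 3.986e14 = 9.637446e+06
Step 2: sqrt(9.637446e+06) = 3104.4235 s
Step 3: T = 2*pi * 3104.4235 = 19505.67 s
Step 4: T in hours = 19505.67 / 3600 = 5.418 hours

5.418


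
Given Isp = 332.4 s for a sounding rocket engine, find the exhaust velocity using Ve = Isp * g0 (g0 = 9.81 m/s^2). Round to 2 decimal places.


Step 1: Ve = Isp * g0 = 332.4 * 9.81
Step 2: Ve = 3260.84 m/s

3260.84


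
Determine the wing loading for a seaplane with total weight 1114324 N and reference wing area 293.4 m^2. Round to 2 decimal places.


Step 1: Wing loading = W / S = 1114324 / 293.4
Step 2: Wing loading = 3797.97 N/m^2

3797.97


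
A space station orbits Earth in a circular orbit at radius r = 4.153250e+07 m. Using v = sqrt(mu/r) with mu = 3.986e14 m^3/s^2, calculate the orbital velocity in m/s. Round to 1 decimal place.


Step 1: mu / r = 3.986e14 / 4.153250e+07 = 9597303.3167
Step 2: v = sqrt(9597303.3167) = 3098.0 m/s

3098.0


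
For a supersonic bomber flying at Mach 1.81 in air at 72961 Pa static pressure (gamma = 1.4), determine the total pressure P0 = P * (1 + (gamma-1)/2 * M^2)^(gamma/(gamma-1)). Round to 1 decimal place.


Step 1: (gamma-1)/2 * M^2 = 0.2 * 3.2761 = 0.65522
Step 2: 1 + 0.65522 = 1.65522
Step 3: Exponent gamma/(gamma-1) = 3.5
Step 4: P0 = 72961 * 1.65522^3.5 = 425682.5 Pa

425682.5


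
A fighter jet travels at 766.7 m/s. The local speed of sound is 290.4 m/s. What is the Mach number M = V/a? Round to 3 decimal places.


Step 1: M = V / a = 766.7 / 290.4
Step 2: M = 2.640

2.640


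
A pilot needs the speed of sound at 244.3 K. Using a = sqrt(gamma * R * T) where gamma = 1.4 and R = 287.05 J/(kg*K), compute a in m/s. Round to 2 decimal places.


Step 1: gamma * R * T = 1.4 * 287.05 * 244.3 = 98176.841
Step 2: a = sqrt(98176.841) = 313.33 m/s

313.33


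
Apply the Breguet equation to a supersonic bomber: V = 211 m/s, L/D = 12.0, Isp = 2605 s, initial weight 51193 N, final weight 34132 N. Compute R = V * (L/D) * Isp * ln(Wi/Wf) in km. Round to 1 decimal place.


Step 1: Coefficient = V * (L/D) * Isp = 211 * 12.0 * 2605 = 6595860.0 m
Step 2: Wi/Wf = 51193 / 34132 = 1.499854
Step 3: ln(1.499854) = 0.405367
Step 4: R = 6595860.0 * 0.405367 = 2673746.9 m = 2673.7 km

2673.7


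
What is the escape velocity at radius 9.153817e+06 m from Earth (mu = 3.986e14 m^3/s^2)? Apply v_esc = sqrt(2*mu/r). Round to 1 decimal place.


Step 1: 2*mu/r = 2 * 3.986e14 / 9.153817e+06 = 87089352.9989
Step 2: v_esc = sqrt(87089352.9989) = 9332.2 m/s

9332.2


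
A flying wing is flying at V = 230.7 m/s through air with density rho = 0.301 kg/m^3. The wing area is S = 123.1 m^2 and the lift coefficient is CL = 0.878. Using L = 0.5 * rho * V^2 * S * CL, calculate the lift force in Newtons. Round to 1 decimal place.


Step 1: Calculate dynamic pressure q = 0.5 * 0.301 * 230.7^2 = 0.5 * 0.301 * 53222.49 = 8009.9847 Pa
Step 2: Multiply by wing area and lift coefficient: L = 8009.9847 * 123.1 * 0.878
Step 3: L = 986029.1221 * 0.878 = 865733.6 N

865733.6


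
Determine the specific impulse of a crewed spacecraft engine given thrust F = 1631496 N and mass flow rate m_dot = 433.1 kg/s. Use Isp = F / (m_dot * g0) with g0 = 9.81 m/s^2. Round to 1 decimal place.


Step 1: m_dot * g0 = 433.1 * 9.81 = 4248.71
Step 2: Isp = 1631496 / 4248.71 = 384.0 s

384.0


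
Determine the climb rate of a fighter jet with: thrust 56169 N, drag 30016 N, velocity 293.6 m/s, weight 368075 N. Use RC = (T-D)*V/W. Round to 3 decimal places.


Step 1: Excess thrust = T - D = 56169 - 30016 = 26153 N
Step 2: Excess power = 26153 * 293.6 = 7678520.8 W
Step 3: RC = 7678520.8 / 368075 = 20.861 m/s

20.861


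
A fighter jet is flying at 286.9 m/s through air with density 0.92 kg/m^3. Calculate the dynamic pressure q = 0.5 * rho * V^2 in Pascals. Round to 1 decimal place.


Step 1: V^2 = 286.9^2 = 82311.61
Step 2: q = 0.5 * 0.92 * 82311.61
Step 3: q = 37863.3 Pa

37863.3


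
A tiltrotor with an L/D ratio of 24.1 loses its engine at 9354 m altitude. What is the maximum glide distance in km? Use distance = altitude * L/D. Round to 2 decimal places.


Step 1: Glide distance = altitude * L/D = 9354 * 24.1 = 225431.4 m
Step 2: Convert to km: 225431.4 / 1000 = 225.43 km

225.43


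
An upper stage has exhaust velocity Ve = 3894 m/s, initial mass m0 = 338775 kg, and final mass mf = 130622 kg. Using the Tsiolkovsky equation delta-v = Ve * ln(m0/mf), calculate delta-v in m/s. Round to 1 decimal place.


Step 1: Mass ratio m0/mf = 338775 / 130622 = 2.593552
Step 2: ln(2.593552) = 0.953029
Step 3: delta-v = 3894 * 0.953029 = 3711.1 m/s

3711.1


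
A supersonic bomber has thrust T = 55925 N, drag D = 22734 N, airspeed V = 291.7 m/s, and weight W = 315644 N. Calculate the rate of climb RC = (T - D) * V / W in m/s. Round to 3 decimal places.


Step 1: Excess thrust = T - D = 55925 - 22734 = 33191 N
Step 2: Excess power = 33191 * 291.7 = 9681814.7 W
Step 3: RC = 9681814.7 / 315644 = 30.673 m/s

30.673


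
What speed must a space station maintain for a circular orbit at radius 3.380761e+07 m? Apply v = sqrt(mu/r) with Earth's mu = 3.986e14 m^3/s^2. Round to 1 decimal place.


Step 1: mu / r = 3.986e14 / 3.380761e+07 = 11790244.8591
Step 2: v = sqrt(11790244.8591) = 3433.7 m/s

3433.7


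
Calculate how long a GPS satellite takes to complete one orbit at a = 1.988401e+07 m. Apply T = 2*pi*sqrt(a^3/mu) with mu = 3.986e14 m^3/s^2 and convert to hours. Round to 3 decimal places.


Step 1: a^3 / mu = 7.861618e+21 / 3.986e14 = 1.972307e+07
Step 2: sqrt(1.972307e+07) = 4441.0669 s
Step 3: T = 2*pi * 4441.0669 = 27904.05 s
Step 4: T in hours = 27904.05 / 3600 = 7.751 hours

7.751


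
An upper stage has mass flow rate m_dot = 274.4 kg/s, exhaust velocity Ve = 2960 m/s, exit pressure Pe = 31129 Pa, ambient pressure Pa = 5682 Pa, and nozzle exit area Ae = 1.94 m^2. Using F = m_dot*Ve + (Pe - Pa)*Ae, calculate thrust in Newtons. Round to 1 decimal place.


Step 1: Momentum thrust = m_dot * Ve = 274.4 * 2960 = 812224.0 N
Step 2: Pressure thrust = (Pe - Pa) * Ae = (31129 - 5682) * 1.94 = 49367.18 N
Step 3: Total thrust F = 812224.0 + 49367.18 = 861591.2 N

861591.2


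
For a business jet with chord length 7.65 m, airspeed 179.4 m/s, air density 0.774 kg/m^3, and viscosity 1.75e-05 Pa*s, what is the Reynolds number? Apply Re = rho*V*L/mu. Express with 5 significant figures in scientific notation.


Step 1: Numerator = rho * V * L = 0.774 * 179.4 * 7.65 = 1062.24534
Step 2: Re = 1062.24534 / 1.75e-05
Step 3: Re = 6.0700e+07

6.0700e+07


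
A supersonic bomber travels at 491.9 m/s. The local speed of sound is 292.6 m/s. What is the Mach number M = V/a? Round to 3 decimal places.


Step 1: M = V / a = 491.9 / 292.6
Step 2: M = 1.681

1.681


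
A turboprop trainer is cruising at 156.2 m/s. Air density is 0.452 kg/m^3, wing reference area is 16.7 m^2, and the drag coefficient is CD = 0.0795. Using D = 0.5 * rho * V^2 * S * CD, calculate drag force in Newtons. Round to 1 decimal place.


Step 1: Dynamic pressure q = 0.5 * 0.452 * 156.2^2 = 5514.0474 Pa
Step 2: Drag D = q * S * CD = 5514.0474 * 16.7 * 0.0795
Step 3: D = 7320.7 N

7320.7


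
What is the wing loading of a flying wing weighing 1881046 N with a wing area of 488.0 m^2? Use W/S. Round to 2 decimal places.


Step 1: Wing loading = W / S = 1881046 / 488.0
Step 2: Wing loading = 3854.60 N/m^2

3854.60


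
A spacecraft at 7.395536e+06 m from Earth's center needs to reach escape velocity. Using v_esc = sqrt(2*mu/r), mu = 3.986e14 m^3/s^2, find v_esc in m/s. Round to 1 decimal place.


Step 1: 2*mu/r = 2 * 3.986e14 / 7.395536e+06 = 107794756.1881
Step 2: v_esc = sqrt(107794756.1881) = 10382.4 m/s

10382.4


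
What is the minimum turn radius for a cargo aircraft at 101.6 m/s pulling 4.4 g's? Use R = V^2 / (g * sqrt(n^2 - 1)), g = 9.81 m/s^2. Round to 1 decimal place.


Step 1: V^2 = 101.6^2 = 10322.56
Step 2: n^2 - 1 = 4.4^2 - 1 = 18.36
Step 3: sqrt(18.36) = 4.284857
Step 4: R = 10322.56 / (9.81 * 4.284857) = 245.6 m

245.6


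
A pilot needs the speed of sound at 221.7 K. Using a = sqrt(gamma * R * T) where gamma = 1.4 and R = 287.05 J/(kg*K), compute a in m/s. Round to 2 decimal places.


Step 1: gamma * R * T = 1.4 * 287.05 * 221.7 = 89094.579
Step 2: a = sqrt(89094.579) = 298.49 m/s

298.49


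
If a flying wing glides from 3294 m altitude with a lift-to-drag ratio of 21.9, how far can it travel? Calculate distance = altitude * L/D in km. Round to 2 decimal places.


Step 1: Glide distance = altitude * L/D = 3294 * 21.9 = 72138.6 m
Step 2: Convert to km: 72138.6 / 1000 = 72.14 km

72.14


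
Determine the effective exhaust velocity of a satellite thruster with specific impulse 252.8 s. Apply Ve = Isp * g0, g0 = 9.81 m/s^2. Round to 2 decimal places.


Step 1: Ve = Isp * g0 = 252.8 * 9.81
Step 2: Ve = 2479.97 m/s

2479.97


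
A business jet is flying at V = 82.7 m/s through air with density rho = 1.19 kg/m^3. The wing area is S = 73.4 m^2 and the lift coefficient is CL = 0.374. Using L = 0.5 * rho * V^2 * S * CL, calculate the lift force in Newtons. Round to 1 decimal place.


Step 1: Calculate dynamic pressure q = 0.5 * 1.19 * 82.7^2 = 0.5 * 1.19 * 6839.29 = 4069.3776 Pa
Step 2: Multiply by wing area and lift coefficient: L = 4069.3776 * 73.4 * 0.374
Step 3: L = 298692.3122 * 0.374 = 111710.9 N

111710.9


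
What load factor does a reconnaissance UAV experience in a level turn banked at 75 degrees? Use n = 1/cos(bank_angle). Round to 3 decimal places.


Step 1: Convert 75 degrees to radians = 1.308997
Step 2: cos(75 deg) = 0.258819
Step 3: n = 1 / 0.258819 = 3.864

3.864


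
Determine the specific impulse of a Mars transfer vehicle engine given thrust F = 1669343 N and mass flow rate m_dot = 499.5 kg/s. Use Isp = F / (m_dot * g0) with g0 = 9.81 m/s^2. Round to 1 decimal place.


Step 1: m_dot * g0 = 499.5 * 9.81 = 4900.1
Step 2: Isp = 1669343 / 4900.1 = 340.7 s

340.7


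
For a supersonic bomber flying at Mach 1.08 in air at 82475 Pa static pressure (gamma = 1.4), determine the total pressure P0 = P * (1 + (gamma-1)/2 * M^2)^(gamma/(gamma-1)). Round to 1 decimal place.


Step 1: (gamma-1)/2 * M^2 = 0.2 * 1.1664 = 0.23328
Step 2: 1 + 0.23328 = 1.23328
Step 3: Exponent gamma/(gamma-1) = 3.5
Step 4: P0 = 82475 * 1.23328^3.5 = 171806.0 Pa

171806.0


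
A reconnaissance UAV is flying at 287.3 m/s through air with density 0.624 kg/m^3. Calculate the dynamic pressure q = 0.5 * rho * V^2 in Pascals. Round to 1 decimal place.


Step 1: V^2 = 287.3^2 = 82541.29
Step 2: q = 0.5 * 0.624 * 82541.29
Step 3: q = 25752.9 Pa

25752.9


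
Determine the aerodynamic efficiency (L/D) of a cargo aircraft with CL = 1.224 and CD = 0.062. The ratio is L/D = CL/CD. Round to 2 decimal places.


Step 1: L/D = CL / CD = 1.224 / 0.062
Step 2: L/D = 19.74

19.74


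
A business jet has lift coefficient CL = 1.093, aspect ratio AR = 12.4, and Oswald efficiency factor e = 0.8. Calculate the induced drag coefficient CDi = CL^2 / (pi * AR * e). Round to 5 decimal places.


Step 1: CL^2 = 1.093^2 = 1.194649
Step 2: pi * AR * e = 3.14159 * 12.4 * 0.8 = 31.164599
Step 3: CDi = 1.194649 / 31.164599 = 0.03833

0.03833


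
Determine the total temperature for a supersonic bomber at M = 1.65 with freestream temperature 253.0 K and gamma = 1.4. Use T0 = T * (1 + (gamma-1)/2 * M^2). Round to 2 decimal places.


Step 1: (gamma-1)/2 = 0.2
Step 2: M^2 = 2.7225
Step 3: 1 + 0.2 * 2.7225 = 1.5445
Step 4: T0 = 253.0 * 1.5445 = 390.76 K

390.76


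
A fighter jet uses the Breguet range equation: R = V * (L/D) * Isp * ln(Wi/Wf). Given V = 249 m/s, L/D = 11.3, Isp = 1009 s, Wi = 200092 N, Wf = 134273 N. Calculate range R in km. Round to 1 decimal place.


Step 1: Coefficient = V * (L/D) * Isp = 249 * 11.3 * 1009 = 2839023.3 m
Step 2: Wi/Wf = 200092 / 134273 = 1.490188
Step 3: ln(1.490188) = 0.398902
Step 4: R = 2839023.3 * 0.398902 = 1132492.7 m = 1132.5 km

1132.5


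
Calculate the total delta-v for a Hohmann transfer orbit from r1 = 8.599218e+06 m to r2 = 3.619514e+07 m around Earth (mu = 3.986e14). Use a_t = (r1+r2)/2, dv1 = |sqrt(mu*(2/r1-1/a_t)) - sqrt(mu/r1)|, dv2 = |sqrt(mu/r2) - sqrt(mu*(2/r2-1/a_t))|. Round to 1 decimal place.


Step 1: Transfer semi-major axis a_t = (8.599218e+06 + 3.619514e+07) / 2 = 2.239718e+07 m
Step 2: v1 (circular at r1) = sqrt(mu/r1) = 6808.31 m/s
Step 3: v_t1 = sqrt(mu*(2/r1 - 1/a_t)) = 8655.01 m/s
Step 4: dv1 = |8655.01 - 6808.31| = 1846.7 m/s
Step 5: v2 (circular at r2) = 3318.51 m/s, v_t2 = 2056.25 m/s
Step 6: dv2 = |3318.51 - 2056.25| = 1262.26 m/s
Step 7: Total delta-v = 1846.7 + 1262.26 = 3109.0 m/s

3109.0


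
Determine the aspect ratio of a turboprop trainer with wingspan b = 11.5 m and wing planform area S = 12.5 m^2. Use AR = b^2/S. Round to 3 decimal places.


Step 1: b^2 = 11.5^2 = 132.25
Step 2: AR = 132.25 / 12.5 = 10.580

10.580


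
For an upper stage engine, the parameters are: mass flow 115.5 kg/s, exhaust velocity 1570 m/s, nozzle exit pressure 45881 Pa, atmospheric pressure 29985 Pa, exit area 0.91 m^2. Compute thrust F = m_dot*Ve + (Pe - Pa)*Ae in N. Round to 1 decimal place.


Step 1: Momentum thrust = m_dot * Ve = 115.5 * 1570 = 181335.0 N
Step 2: Pressure thrust = (Pe - Pa) * Ae = (45881 - 29985) * 0.91 = 14465.36 N
Step 3: Total thrust F = 181335.0 + 14465.36 = 195800.4 N

195800.4


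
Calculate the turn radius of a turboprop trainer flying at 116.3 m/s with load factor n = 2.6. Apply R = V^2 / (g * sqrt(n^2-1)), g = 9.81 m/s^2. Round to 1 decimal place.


Step 1: V^2 = 116.3^2 = 13525.69
Step 2: n^2 - 1 = 2.6^2 - 1 = 5.76
Step 3: sqrt(5.76) = 2.4
Step 4: R = 13525.69 / (9.81 * 2.4) = 574.5 m

574.5


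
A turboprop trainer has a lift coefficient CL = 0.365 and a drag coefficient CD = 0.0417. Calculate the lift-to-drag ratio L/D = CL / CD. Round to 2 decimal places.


Step 1: L/D = CL / CD = 0.365 / 0.0417
Step 2: L/D = 8.75

8.75


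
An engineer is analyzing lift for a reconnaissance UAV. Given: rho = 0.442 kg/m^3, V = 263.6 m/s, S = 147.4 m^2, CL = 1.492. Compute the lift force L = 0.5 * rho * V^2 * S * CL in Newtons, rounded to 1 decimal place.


Step 1: Calculate dynamic pressure q = 0.5 * 0.442 * 263.6^2 = 0.5 * 0.442 * 69484.96 = 15356.1762 Pa
Step 2: Multiply by wing area and lift coefficient: L = 15356.1762 * 147.4 * 1.492
Step 3: L = 2263500.366 * 1.492 = 3377142.5 N

3377142.5


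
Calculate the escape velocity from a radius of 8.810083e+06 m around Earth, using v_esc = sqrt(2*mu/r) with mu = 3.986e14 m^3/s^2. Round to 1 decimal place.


Step 1: 2*mu/r = 2 * 3.986e14 / 8.810083e+06 = 90487229.235
Step 2: v_esc = sqrt(90487229.235) = 9512.5 m/s

9512.5


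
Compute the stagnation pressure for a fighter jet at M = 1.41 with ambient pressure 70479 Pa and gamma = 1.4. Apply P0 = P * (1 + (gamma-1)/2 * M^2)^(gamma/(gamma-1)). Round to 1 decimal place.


Step 1: (gamma-1)/2 * M^2 = 0.2 * 1.9881 = 0.39762
Step 2: 1 + 0.39762 = 1.39762
Step 3: Exponent gamma/(gamma-1) = 3.5
Step 4: P0 = 70479 * 1.39762^3.5 = 227468.7 Pa

227468.7
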